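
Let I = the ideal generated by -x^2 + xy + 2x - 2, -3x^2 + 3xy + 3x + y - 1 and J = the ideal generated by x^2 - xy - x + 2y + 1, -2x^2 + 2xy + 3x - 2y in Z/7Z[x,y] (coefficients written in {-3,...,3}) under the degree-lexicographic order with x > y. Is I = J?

Since reduced Gröbner bases are canonical representatives of ideals under a given ordering, it suffices to compute and compare them.
Buchberger on the first generating set:
f_1 = -x^2 + xy + 2x - 2, LT = x^2.
f_2 = -3x^2 + 3xy + 3x + y - 1, LT = x^2.

S(f_1,f_2): lcm = x^2. S = -x - 2y - 3.
  reduce S modulo (f_1, f_2):
  remainder -x - 2y - 3 ≠ 0; add g_3 = -x - 2y - 3 to the basis.

S(f_1,g_3): lcm = x^2. S = -3xy + 2x + 2.
  reduce S modulo (f_1, f_2, g_3):
  remainder -y^2 - 2y + 3 ≠ 0; add g_4 = -y^2 - 2y + 3 to the basis.

The other S-polynomials (S(f_2,g_3), S(f_1,g_4), S(f_2,g_4), S(g_3,g_4)) all reduce to 0 modulo the current basis, so we have a Gröbner basis.
Inter-reduce: drop elements whose leading term is divisible by another's, tail-reduce, and make monic.
Reduced Gröbner basis: {y^2 + 2y - 3, x + 2y + 3}.

Buchberger on the second generating set:
h_1 = x^2 - xy - x + 2y + 1, LT = x^2.
h_2 = -2x^2 + 2xy + 3x - 2y, LT = x^2.

S(h_1,h_2): lcm = x^2. S = -3x + y + 1.
  reduce S modulo (h_1, h_2):
  remainder -3x + y + 1 ≠ 0; add k_3 = -3x + y + 1 to the basis.

S(h_1,k_3): lcm = x^2. S = -3xy - 3x + 2y + 1.
  reduce S modulo (h_1, h_2, k_3):
  remainder -y^2 ≠ 0; add k_4 = -y^2 to the basis.

The other S-polynomials (S(h_2,k_3), S(h_1,k_4), S(h_2,k_4), S(k_3,k_4)) all reduce to 0 modulo the current basis, so we have a Gröbner basis.
Inter-reduce: drop elements whose leading term is divisible by another's, tail-reduce, and make monic.
Reduced Gröbner basis: {y^2, x + 2y + 2}.

The bases are distinct; the ideals are different.
The choice of monomial ordering does not affect the verdict — as long as both bases are computed under the same ordering, their equality decides ideal equality.

No, the ideals differ.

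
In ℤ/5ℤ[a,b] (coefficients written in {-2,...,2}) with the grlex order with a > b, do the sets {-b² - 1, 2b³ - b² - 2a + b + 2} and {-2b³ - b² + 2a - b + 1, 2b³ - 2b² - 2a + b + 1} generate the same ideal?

Yes, the ideals are equal.

Since reduced Gröbner bases are canonical representatives of ideals under a given ordering, it suffices to compute and compare them.
Buchberger on the first generating set:
f_1 = -b² - 1, LT = b².
f_2 = 2b³ - b² - 2a + b + 2, LT = b³.

S(f_1,f_2): lcm = b³. S = -2b² + a - 2b - 1.
  leading term b²: subtract (2)·f_1 from -2b² + a - 2b - 1 → a - 2b + 1
  leading term a: no divisor's leading term divides it; move a to the remainder.
  leading term b: no divisor's leading term divides it; move -2b to the remainder.
  leading term 1: no divisor's leading term divides it; move 1 to the remainder.
  remainder a - 2b + 1 ≠ 0; add g_3 = a - 2b + 1 to the basis.

The other S-polynomials (S(f_1,g_3), S(f_2,g_3)) all reduce to 0 modulo the current basis, so we have a Gröbner basis.
Inter-reduce: drop elements whose leading term is divisible by another's, tail-reduce, and make monic.
Reduced Gröbner basis: {b² + 1, a - 2b + 1}.

Buchberger on the second generating set:
h_1 = -2b³ - b² + 2a - b + 1, LT = b³.
h_2 = 2b³ - 2b² - 2a + b + 1, LT = b³.

S(h_1,h_2): lcm = b³. S = -b² - 1.
  leading term b²: no divisor's leading term divides it; move -b² to the remainder.
  leading term 1: no divisor's leading term divides it; move -1 to the remainder.
  remainder -b² - 1 ≠ 0; add k_3 = -b² - 1 to the basis.

S(h_1,k_3): lcm = b³. S = -2b² - a + 2b + 2.
  leading term b²: subtract (2)·k_3 from -2b² - a + 2b + 2 → -a + 2b - 1
  leading term a: no divisor's leading term divides it; move -a to the remainder.
  leading term b: no divisor's leading term divides it; move 2b to the remainder.
  leading term 1: no divisor's leading term divides it; move -1 to the remainder.
  remainder -a + 2b - 1 ≠ 0; add k_4 = -a + 2b - 1 to the basis.

The other S-polynomials (S(h_2,k_3), S(h_1,k_4), S(h_2,k_4), S(k_3,k_4)) all reduce to 0 modulo the current basis, so we have a Gröbner basis.
Inter-reduce: drop elements whose leading term is divisible by another's, tail-reduce, and make monic.
Reduced Gröbner basis: {b² + 1, a - 2b + 1}.

These coincide, so the ideals are equal.
The same test decides containment: I ⊆ J iff every generator of I reduces to 0 modulo a Gröbner basis of J.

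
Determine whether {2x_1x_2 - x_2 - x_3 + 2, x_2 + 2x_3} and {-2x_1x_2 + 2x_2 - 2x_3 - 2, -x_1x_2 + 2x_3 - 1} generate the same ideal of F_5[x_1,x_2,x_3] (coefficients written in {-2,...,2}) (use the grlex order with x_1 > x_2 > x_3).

Yes, the ideals are equal.

Two ideals are equal iff their reduced Gröbner bases coincide (the reduced basis is unique for a fixed ordering).
Buchberger on the first generating set:
f_1 = 2x_1x_2 - x_2 - x_3 + 2, LT = x_1x_2.
f_2 = x_2 + 2x_3, LT = x_2.

S(f_1,f_2): lcm = x_1x_2. S = -2x_1x_3 + 2x_2 + 2x_3 + 1.
  leading term x_1x_3: no divisor's leading term divides it; move -2x_1x_3 to the remainder.
  leading term x_2: subtract (2)·f_2 from 2x_2 + 2x_3 + 1 → -2x_3 + 1
  leading term x_3: no divisor's leading term divides it; move -2x_3 to the remainder.
  leading term 1: no divisor's leading term divides it; move 1 to the remainder.
  remainder -2x_1x_3 - 2x_3 + 1 ≠ 0; add g_3 = -2x_1x_3 - 2x_3 + 1 to the basis.

The other S-polynomials (S(f_1,g_3), S(f_2,g_3)) all reduce to 0 modulo the current basis, so we have a Gröbner basis.
Inter-reduce: drop elements whose leading term is divisible by another's, tail-reduce, and make monic.
Reduced Gröbner basis: {x_1x_3 + x_3 + 2, x_2 + 2x_3}.

Buchberger on the second generating set:
h_1 = -2x_1x_2 + 2x_2 - 2x_3 - 2, LT = x_1x_2.
h_2 = -x_1x_2 + 2x_3 - 1, LT = x_1x_2.

S(h_1,h_2): lcm = x_1x_2. S = -x_2 - 2x_3.
  leading term x_2: no divisor's leading term divides it; move -x_2 to the remainder.
  leading term x_3: no divisor's leading term divides it; move -2x_3 to the remainder.
  remainder -x_2 - 2x_3 ≠ 0; add k_3 = -x_2 - 2x_3 to the basis.

S(h_1,k_3): lcm = x_1x_2. S = -2x_1x_3 - x_2 + x_3 + 1.
  leading term x_1x_3: no divisor's leading term divides it; move -2x_1x_3 to the remainder.
  leading term x_2: subtract (1)·k_3 from -x_2 + x_3 + 1 → -2x_3 + 1
  leading term x_3: no divisor's leading term divides it; move -2x_3 to the remainder.
  leading term 1: no divisor's leading term divides it; move 1 to the remainder.
  remainder -2x_1x_3 - 2x_3 + 1 ≠ 0; add k_4 = -2x_1x_3 - 2x_3 + 1 to the basis.

The other S-polynomials (S(h_2,k_3), S(h_1,k_4), S(h_2,k_4), S(k_3,k_4)) all reduce to 0 modulo the current basis, so we have a Gröbner basis.
Inter-reduce: drop elements whose leading term is divisible by another's, tail-reduce, and make monic.
Reduced Gröbner basis: {x_1x_3 + x_3 + 2, x_2 + 2x_3}.

Same reduced basis, so the two generating sets span the same ideal.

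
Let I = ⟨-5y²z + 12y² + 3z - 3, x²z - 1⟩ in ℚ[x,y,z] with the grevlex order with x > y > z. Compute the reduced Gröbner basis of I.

f_1 = -5y²z + 12y² + 3z - 3, LT = y²z.
f_2 = x²z - 1, LT = x²z.

S(f_1,f_2): lcm = x²y²z. S = -12/5x²y² - ⅗x²z + ⅗x² + y².
  reduce S modulo (f_1, f_2):
  remainder -12/5x²y² + ⅗x² + y² - ⅗ ≠ 0; add g_3 = -12/5x²y² + ⅗x² + y² - ⅗ to the basis.

The other S-polynomials (S(f_1,g_3), S(f_2,g_3)) all reduce to 0 modulo the current basis, so we have a Gröbner basis.

G = {x²y² - ¼x² - 5/12y² + ¼, x²z - 1, y²z - 12/5y² - ⅗z + ⅗}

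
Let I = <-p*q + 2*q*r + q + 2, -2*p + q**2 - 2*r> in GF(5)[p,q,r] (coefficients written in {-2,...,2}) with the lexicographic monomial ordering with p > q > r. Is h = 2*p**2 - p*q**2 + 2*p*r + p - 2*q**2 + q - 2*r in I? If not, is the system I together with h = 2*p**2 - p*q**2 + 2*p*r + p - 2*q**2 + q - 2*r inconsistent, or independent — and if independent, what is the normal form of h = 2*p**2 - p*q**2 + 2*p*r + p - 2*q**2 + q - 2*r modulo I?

First compute the reduced Gröbner basis of I by Buchberger's algorithm.
f_1 = -p*q + 2*q*r + q + 2, LT = p*q.
f_2 = -2*p + q**2 - 2*r, LT = p.

S(f_1,f_2): lcm = p*q. S = -2*q**3 + 2*q*r - q - 2.
  leading term q**3: no divisor's leading term divides it; move -2*q**3 to the remainder.
  leading term q*r: no divisor's leading term divides it; move 2*q*r to the remainder.
  leading term q: no divisor's leading term divides it; move -q to the remainder.
  leading term 1: no divisor's leading term divides it; move -2 to the remainder.
  remainder -2*q**3 + 2*q*r - q - 2 ≠ 0; add k_3 = -2*q**3 + 2*q*r - q - 2 to the basis.

The other S-polynomials (S(f_1,k_3), S(f_2,k_3)) all reduce to 0 modulo the current basis, so we have a Gröbner basis.
Inter-reduce: drop elements whose leading term is divisible by another's, tail-reduce, and make monic.
Reduced Gröbner basis: {p + 2*q**2 + r, q**3 - q*r - 2*q + 1}.
Label its elements g_1 = p + 2*q**2 + r, g_2 = q**3 - q*r - 2*q + 1.

Reduce h = 2*p**2 - p*q**2 + 2*p*r + p - 2*q**2 + q - 2*r modulo G:
  leading term p**2: subtract (2*p)·g_1 from 2*p**2 - p*q**2 + 2*p*r + p - 2*q**2 + q - 2*r → p - 2*q**2 + q - 2*r
  leading term p: subtract (1)·g_1 from p - 2*q**2 + q - 2*r → q**2 + q + 2*r
  leading term q**2: no divisor's leading term divides it; move q**2 to the remainder.
  leading term q: no divisor's leading term divides it; move q to the remainder.
  leading term r: no divisor's leading term divides it; move 2*r to the remainder.
  normal form = q**2 + q + 2*r.
The normal form is nonzero, so h ∉ I. Since h minus its normal form lies in I, I + (h) = I + (n) where n = q**2 + q + 2*r; decide whether this ideal is the whole ring.
Run Buchberger on G together with n (pairs among the g_i already reduce to 0 since G is a Gröbner basis):
g_1 = p + 2*q**2 + r, LT = p.
g_2 = q**3 - q*r - 2*q + 1, LT = q**3.
n = q**2 + q + 2*r, LT = q**2.

S(g_2,n): lcm = q**3. S = -q**2 + 2*q*r - 2*q + 1.
  leading term q**2: subtract (-1)·n from -q**2 + 2*q*r - 2*q + 1 → 2*q*r - q + 2*r + 1
  leading term q*r: no divisor's leading term divides it; move 2*q*r to the remainder.
  leading term q: no divisor's leading term divides it; move -q to the remainder.
  leading term r: no divisor's leading term divides it; move 2*r to the remainder.
  leading term 1: no divisor's leading term divides it; move 1 to the remainder.
  remainder 2*q*r - q + 2*r + 1 ≠ 0; add m_4 = 2*q*r - q + 2*r + 1 to the basis.

S(g_2,m_4): lcm = q**3*r. S = -2*q**3 - q**2*r + 2*q**2 - q*r**2 - 2*q*r + r.
  leading term q**3: subtract (-2)·g_2 from -2*q**3 - q**2*r + 2*q**2 - q*r**2 - 2*q*r + r → -q**2*r + 2*q**2 - q*r**2 + q*r + q + r + 2
  leading term q**2*r: subtract (-r)·n from -q**2*r + 2*q**2 - q*r**2 + q*r + q + r + 2 → 2*q**2 - q*r**2 + 2*q*r + q + 2*r**2 + r + 2
  leading term q**2: subtract (2)·n from 2*q**2 - q*r**2 + 2*q*r + q + 2*r**2 + r + 2 → -q*r**2 + 2*q*r - q + 2*r**2 + 2*r + 2
  leading term q*r**2: subtract (2*r)·m_4 from -q*r**2 + 2*q*r - q + 2*r**2 + 2*r + 2 → -q*r - q - 2*r**2 + 2
  leading term q*r: subtract (2)·m_4 from -q*r - q - 2*r**2 + 2 → q - 2*r**2 + r
  leading term q: no divisor's leading term divides it; move q to the remainder.
  leading term r**2: no divisor's leading term divides it; move -2*r**2 to the remainder.
  leading term r: no divisor's leading term divides it; move r to the remainder.
  remainder q - 2*r**2 + r ≠ 0; add m_5 = q - 2*r**2 + r to the basis.

S(g_2,m_5): lcm = q**3. S = 2*q**2*r**2 - q**2*r - q*r - 2*q + 1.
  leading term q**2*r**2: subtract (2*r**2)·n from 2*q**2*r**2 - q**2*r - q*r - 2*q + 1 → -q**2*r - 2*q*r**2 - q*r - 2*q + r**3 + 1
  leading term q**2*r: subtract (-r)·n from -q**2*r - 2*q*r**2 - q*r - 2*q + r**3 + 1 → -2*q*r**2 - 2*q + r**3 + 2*r**2 + 1
  leading term q*r**2: subtract (-r)·m_4 from -2*q*r**2 - 2*q + r**3 + 2*r**2 + 1 → -q*r - 2*q + r**3 - r**2 + r + 1
  leading term q*r: subtract (2)·m_4 from -q*r - 2*q + r**3 - r**2 + r + 1 → r**3 - r**2 + 2*r - 1
  leading term r**3: no divisor's leading term divides it; move r**3 to the remainder.
  leading term r**2: no divisor's leading term divides it; move -r**2 to the remainder.
  leading term r: no divisor's leading term divides it; move 2*r to the remainder.
  leading term 1: no divisor's leading term divides it; move -1 to the remainder.
  remainder r**3 - r**2 + 2*r - 1 ≠ 0; add m_6 = r**3 - r**2 + 2*r - 1 to the basis.

The other S-polynomials (S(g_1,g_2), S(g_1,n), S(g_1,m_4), S(n,m_4), S(g_1,m_5), S(n,m_5), S(m_4,m_5), S(g_1,m_6), S(g_2,m_6), S(n,m_6), S(m_4,m_6), S(m_5,m_6)) all reduce to 0 modulo the current basis, so we have a Gröbner basis.
Inter-reduce: drop elements whose leading term is divisible by another's, tail-reduce, and make monic.
Reduced Gröbner basis: {p + r**2 - r, q - 2*r**2 + r, r**3 - r**2 + 2*r - 1}.
The reduced Gröbner basis of I + (h) is {p + r**2 - r, q - 2*r**2 + r, r**3 - r**2 + 2*r - 1} ≠ {1}, a proper ideal, so the enlarged system stays consistent: h is independent of I, with normal form q**2 + q + 2*r.

2*p**2 - p*q**2 + 2*p*r + p - 2*q**2 + q - 2*r is independent of I; its normal form modulo I is q**2 + q + 2*r.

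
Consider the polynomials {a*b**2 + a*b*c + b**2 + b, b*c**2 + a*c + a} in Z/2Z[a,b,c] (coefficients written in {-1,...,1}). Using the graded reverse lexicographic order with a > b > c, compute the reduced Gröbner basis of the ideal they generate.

G = {a**2*c**3 + a**3*c + a**3 + a**2*b + a*c**2 + a**2 + a*b + a, a**2*b*c + a**2*c**2 + a**2*b + a**2*c + a*b*c + a*b + a*c + a, a*b**2 + a*b*c + b**2 + b, b*c**2 + a*c + a}

f_1 = a*b**2 + a*b*c + b**2 + b, LT = a*b**2.
f_2 = b*c**2 + a*c + a, LT = b*c**2.

S(f_1,f_2): lcm = a*b**2*c**2. S = a*b*c**3 + a**2*b*c + b**2*c**2 + a**2*b + b*c**2.
  leading term a*b*c**3: subtract (a*c)·f_2 from a*b*c**3 + a**2*b*c + b**2*c**2 + a**2*b + b*c**2 → a**2*b*c + a**2*c**2 + b**2*c**2 + a**2*b + a**2*c + b*c**2
  leading term a**2*b*c: no divisor's leading term divides it; move a**2*b*c to the remainder.
  leading term a**2*c**2: no divisor's leading term divides it; move a**2*c**2 to the remainder.
  leading term b**2*c**2: subtract (b)·f_2 from b**2*c**2 + a**2*b + a**2*c + b*c**2 → a**2*b + a**2*c + a*b*c + b*c**2 + a*b
  leading term a**2*b: no divisor's leading term divides it; move a**2*b to the remainder.
  leading term a**2*c: no divisor's leading term divides it; move a**2*c to the remainder.
  leading term a*b*c: no divisor's leading term divides it; move a*b*c to the remainder.
  leading term b*c**2: subtract (1)·f_2 from b*c**2 + a*b → a*b + a*c + a
  leading term a*b: no divisor's leading term divides it; move a*b to the remainder.
  leading term a*c: no divisor's leading term divides it; move a*c to the remainder.
  leading term a: no divisor's leading term divides it; move a to the remainder.
  remainder a**2*b*c + a**2*c**2 + a**2*b + a**2*c + a*b*c + a*b + a*c + a ≠ 0; add g_3 = a**2*b*c + a**2*c**2 + a**2*b + a**2*c + a*b*c + a*b + a*c + a to the basis.

S(f_2,g_3): lcm = a**2*b*c**2. S = a**2*c**3 + a**3*c + a**2*b*c + a**2*c**2 + a*b*c**2 + a**3 + a*b*c + a*c**2 + a*c.
  leading term a**2*c**3: no divisor's leading term divides it; move a**2*c**3 to the remainder.
  leading term a**3*c: no divisor's leading term divides it; move a**3*c to the remainder.
  leading term a**2*b*c: subtract (1)·g_3 from a**2*b*c + a**2*c**2 + a*b*c**2 + a**3 + a*b*c + a*c**2 + a*c → a*b*c**2 + a**3 + a**2*b + a**2*c + a*c**2 + a*b + a
  leading term a*b*c**2: subtract (a)·f_2 from a*b*c**2 + a**3 + a**2*b + a**2*c + a*c**2 + a*b + a → a**3 + a**2*b + a*c**2 + a**2 + a*b + a
  leading term a**3: no divisor's leading term divides it; move a**3 to the remainder.
  leading term a**2*b: no divisor's leading term divides it; move a**2*b to the remainder.
  leading term a*c**2: no divisor's leading term divides it; move a*c**2 to the remainder.
  leading term a**2: no divisor's leading term divides it; move a**2 to the remainder.
  leading term a*b: no divisor's leading term divides it; move a*b to the remainder.
  leading term a: no divisor's leading term divides it; move a to the remainder.
  remainder a**2*c**3 + a**3*c + a**3 + a**2*b + a*c**2 + a**2 + a*b + a ≠ 0; add g_4 = a**2*c**3 + a**3*c + a**3 + a**2*b + a*c**2 + a**2 + a*b + a to the basis.

The other S-polynomials (S(f_1,g_3), S(f_1,g_4), S(f_2,g_4), S(g_3,g_4)) all reduce to 0 modulo the current basis, so we have a Gröbner basis.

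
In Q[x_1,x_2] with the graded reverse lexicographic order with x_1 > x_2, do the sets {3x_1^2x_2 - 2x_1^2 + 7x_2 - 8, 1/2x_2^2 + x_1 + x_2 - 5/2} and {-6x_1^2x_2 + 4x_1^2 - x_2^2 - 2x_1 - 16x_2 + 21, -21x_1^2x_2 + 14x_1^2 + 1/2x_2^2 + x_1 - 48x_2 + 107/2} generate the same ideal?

Yes, the ideals are equal.

For a fixed monomial order, each ideal has a unique reduced Gröbner basis; comparing bases decides equality.
Buchberger on the first generating set:
f_1 = 3x_1^2x_2 - 2x_1^2 + 7x_2 - 8, LT = x_1^2x_2.
f_2 = 1/2x_2^2 + x_1 + x_2 - 5/2, LT = x_2^2.

S(f_1,f_2): lcm = x_1^2x_2^2. S = -2x_1^3 - 8/3x_1^2x_2 + 5x_1^2 + 7/3x_2^2 - 8/3x_2.
  leading term x_1^3: no divisor's leading term divides it; move -2x_1^3 to the remainder.
  leading term x_1^2x_2: subtract (-8/9)·f_1 from -8/3x_1^2x_2 + 5x_1^2 + 7/3x_2^2 - 8/3x_2 → 29/9x_1^2 + 7/3x_2^2 + 32/9x_2 - 64/9
  leading term x_1^2: no divisor's leading term divides it; move 29/9x_1^2 to the remainder.
  leading term x_2^2: subtract (14/3)·f_2 from 7/3x_2^2 + 32/9x_2 - 64/9 → -14/3x_1 - 10/9x_2 + 41/9
  leading term x_1: no divisor's leading term divides it; move -14/3x_1 to the remainder.
  leading term x_2: no divisor's leading term divides it; move -10/9x_2 to the remainder.
  leading term 1: no divisor's leading term divides it; move 41/9 to the remainder.
  remainder -2x_1^3 + 29/9x_1^2 - 14/3x_1 - 10/9x_2 + 41/9 ≠ 0; add g_3 = -2x_1^3 + 29/9x_1^2 - 14/3x_1 - 10/9x_2 + 41/9 to the basis.

The other S-polynomials (S(f_1,g_3), S(f_2,g_3)) all reduce to 0 modulo the current basis, so we have a Gröbner basis.
Inter-reduce: drop elements whose leading term is divisible by another's, tail-reduce, and make monic.
Reduced Gröbner basis: {x_1^3 - 29/18x_1^2 + 7/3x_1 + 5/9x_2 - 41/18, x_1^2x_2 - 2/3x_1^2 + 7/3x_2 - 8/3, x_2^2 + 2x_1 + 2x_2 - 5}.

Buchberger on the second generating set:
h_1 = -6x_1^2x_2 + 4x_1^2 - x_2^2 - 2x_1 - 16x_2 + 21, LT = x_1^2x_2.
h_2 = -21x_1^2x_2 + 14x_1^2 + 1/2x_2^2 + x_1 - 48x_2 + 107/2, LT = x_1^2x_2.

S(h_1,h_2): lcm = x_1^2x_2. S = 4/21x_2^2 + 8/21x_1 + 8/21x_2 - 20/21.
  leading term x_2^2: no divisor's leading term divides it; move 4/21x_2^2 to the remainder.
  leading term x_1: no divisor's leading term divides it; move 8/21x_1 to the remainder.
  leading term x_2: no divisor's leading term divides it; move 8/21x_2 to the remainder.
  leading term 1: no divisor's leading term divides it; move -20/21 to the remainder.
  remainder 4/21x_2^2 + 8/21x_1 + 8/21x_2 - 20/21 ≠ 0; add k_3 = 4/21x_2^2 + 8/21x_1 + 8/21x_2 - 20/21 to the basis.

S(h_1,k_3): lcm = x_1^2x_2^2. S = -2x_1^3 - 8/3x_1^2x_2 + 1/6x_2^3 + 5x_1^2 + 1/3x_1x_2 + 8/3x_2^2 - 7/2x_2.
  leading term x_1^3: no divisor's leading term divides it; move -2x_1^3 to the remainder.
  leading term x_1^2x_2: subtract (4/9)·h_1 from -8/3x_1^2x_2 + 1/6x_2^3 + 5x_1^2 + 1/3x_1x_2 + 8/3x_2^2 - 7/2x_2 → 1/6x_2^3 + 29/9x_1^2 + 1/3x_1x_2 + 28/9x_2^2 + 8/9x_1 + 65/18x_2 - 28/3
  leading term x_2^3: subtract (7/8x_2)·k_3 from 1/6x_2^3 + 29/9x_1^2 + 1/3x_1x_2 + 28/9x_2^2 + 8/9x_1 + 65/18x_2 - 28/3 → 29/9x_1^2 + 25/9x_2^2 + 8/9x_1 + 40/9x_2 - 28/3
  leading term x_1^2: no divisor's leading term divides it; move 29/9x_1^2 to the remainder.
  leading term x_2^2: subtract (175/12)·k_3 from 25/9x_2^2 + 8/9x_1 + 40/9x_2 - 28/3 → -14/3x_1 - 10/9x_2 + 41/9
  leading term x_1: no divisor's leading term divides it; move -14/3x_1 to the remainder.
  leading term x_2: no divisor's leading term divides it; move -10/9x_2 to the remainder.
  leading term 1: no divisor's leading term divides it; move 41/9 to the remainder.
  remainder -2x_1^3 + 29/9x_1^2 - 14/3x_1 - 10/9x_2 + 41/9 ≠ 0; add k_4 = -2x_1^3 + 29/9x_1^2 - 14/3x_1 - 10/9x_2 + 41/9 to the basis.

The other S-polynomials (S(h_2,k_3), S(h_1,k_4), S(h_2,k_4), S(k_3,k_4)) all reduce to 0 modulo the current basis, so we have a Gröbner basis.
Inter-reduce: drop elements whose leading term is divisible by another's, tail-reduce, and make monic.
Reduced Gröbner basis: {x_1^3 - 29/18x_1^2 + 7/3x_1 + 5/9x_2 - 41/18, x_1^2x_2 - 2/3x_1^2 + 7/3x_2 - 8/3, x_2^2 + 2x_1 + 2x_2 - 5}.

Same reduced basis, so the two generating sets span the same ideal.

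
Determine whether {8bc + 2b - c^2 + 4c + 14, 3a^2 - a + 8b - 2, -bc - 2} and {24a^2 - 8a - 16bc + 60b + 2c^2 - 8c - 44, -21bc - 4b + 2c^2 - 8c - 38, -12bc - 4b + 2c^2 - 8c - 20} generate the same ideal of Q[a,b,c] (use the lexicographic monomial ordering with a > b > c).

Yes, the ideals are equal.

Equality of ideals is decidable: compute both reduced Gröbner bases (unique for the ordering) and check whether they agree.
Buchberger on the first generating set:
f_1 = 8bc + 2b - c^2 + 4c + 14, LT = bc.
f_2 = 3a^2 - a + 8b - 2, LT = a^2.
f_3 = -bc - 2, LT = bc.

S(f_1,f_3): lcm = bc. S = 1/4b - 1/8c^2 + 1/2c - 1/4.
  leading term b: no divisor's leading term divides it; move 1/4b to the remainder.
  leading term c^2: no divisor's leading term divides it; move -1/8c^2 to the remainder.
  leading term c: no divisor's leading term divides it; move 1/2c to the remainder.
  leading term 1: no divisor's leading term divides it; move -1/4 to the remainder.
  remainder 1/4b - 1/8c^2 + 1/2c - 1/4 ≠ 0; add g_4 = 1/4b - 1/8c^2 + 1/2c - 1/4 to the basis.

S(f_1,g_4): lcm = bc. S = 1/4b + 1/2c^3 - 17/8c^2 + 3/2c + 7/4.
  leading term b: subtract (1)·g_4 from 1/4b + 1/2c^3 - 17/8c^2 + 3/2c + 7/4 → 1/2c^3 - 2c^2 + c + 2
  leading term c^3: no divisor's leading term divides it; move 1/2c^3 to the remainder.
  leading term c^2: no divisor's leading term divides it; move -2c^2 to the remainder.
  leading term c: no divisor's leading term divides it; move c to the remainder.
  leading term 1: no divisor's leading term divides it; move 2 to the remainder.
  remainder 1/2c^3 - 2c^2 + c + 2 ≠ 0; add g_5 = 1/2c^3 - 2c^2 + c + 2 to the basis.

The other S-polynomials (S(f_1,f_2), S(f_2,f_3), S(f_2,g_4), S(f_3,g_4), S(f_1,g_5), S(f_2,g_5), S(f_3,g_5), S(g_4,g_5)) all reduce to 0 modulo the current basis, so we have a Gröbner basis.
Inter-reduce: drop elements whose leading term is divisible by another's, tail-reduce, and make monic.
Reduced Gröbner basis: {a^2 - 1/3a + 4/3c^2 - 16/3c + 2, b - 1/2c^2 + 2c - 1, c^3 - 4c^2 + 2c + 4}.

Buchberger on the second generating set:
h_1 = 24a^2 - 8a - 16bc + 60b + 2c^2 - 8c - 44, LT = a^2.
h_2 = -21bc - 4b + 2c^2 - 8c - 38, LT = bc.
h_3 = -12bc - 4b + 2c^2 - 8c - 20, LT = bc.

S(h_2,h_3): lcm = bc. S = -1/7b + 1/14c^2 - 2/7c + 1/7.
  leading term b: no divisor's leading term divides it; move -1/7b to the remainder.
  leading term c^2: no divisor's leading term divides it; move 1/14c^2 to the remainder.
  leading term c: no divisor's leading term divides it; move -2/7c to the remainder.
  leading term 1: no divisor's leading term divides it; move 1/7 to the remainder.
  remainder -1/7b + 1/14c^2 - 2/7c + 1/7 ≠ 0; add k_4 = -1/7b + 1/14c^2 - 2/7c + 1/7 to the basis.

S(h_2,k_4): lcm = bc. S = 4/21b + 1/2c^3 - 44/21c^2 + 29/21c + 38/21.
  leading term b: subtract (-4/3)·k_4 from 4/21b + 1/2c^3 - 44/21c^2 + 29/21c + 38/21 → 1/2c^3 - 2c^2 + c + 2
  leading term c^3: no divisor's leading term divides it; move 1/2c^3 to the remainder.
  leading term c^2: no divisor's leading term divides it; move -2c^2 to the remainder.
  leading term c: no divisor's leading term divides it; move c to the remainder.
  leading term 1: no divisor's leading term divides it; move 2 to the remainder.
  remainder 1/2c^3 - 2c^2 + c + 2 ≠ 0; add k_5 = 1/2c^3 - 2c^2 + c + 2 to the basis.

The other S-polynomials (S(h_1,h_2), S(h_1,h_3), S(h_1,k_4), S(h_3,k_4), S(h_1,k_5), S(h_2,k_5), S(h_3,k_5), S(k_4,k_5)) all reduce to 0 modulo the current basis, so we have a Gröbner basis.
Inter-reduce: drop elements whose leading term is divisible by another's, tail-reduce, and make monic.
Reduced Gröbner basis: {a^2 - 1/3a + 4/3c^2 - 16/3c + 2, b - 1/2c^2 + 2c - 1, c^3 - 4c^2 + 2c + 4}.

These coincide, so the ideals are equal.
The same test decides containment: I ⊆ J iff every generator of I reduces to 0 modulo a Gröbner basis of J.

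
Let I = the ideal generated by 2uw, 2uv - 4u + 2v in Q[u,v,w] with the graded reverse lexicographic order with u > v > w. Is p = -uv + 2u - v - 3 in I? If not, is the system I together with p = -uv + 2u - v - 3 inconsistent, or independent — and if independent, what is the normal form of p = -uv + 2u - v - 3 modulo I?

Adjoining -uv + 2u - v - 3 makes the ideal the whole ring: the system is inconsistent.

First compute the reduced Gröbner basis of I by Buchberger's algorithm.
f_1 = 2uw, LT = uw.
f_2 = 2uv - 4u + 2v, LT = uv.

S(f_1,f_2): lcm = uvw. S = 2uw - vw.
  leading term uw: subtract (1)·f_1 from 2uw - vw → -vw
  leading term vw: no divisor's leading term divides it; move -vw to the remainder.
  remainder -vw ≠ 0; add h_3 = -vw to the basis.

The other S-polynomials (S(f_1,h_3), S(f_2,h_3)) all reduce to 0 modulo the current basis, so we have a Gröbner basis.
Inter-reduce: drop elements whose leading term is divisible by another's, tail-reduce, and make monic.
Reduced Gröbner basis: {uv - 2u + v, uw, vw}.
Label its elements g_1 = uv - 2u + v, g_2 = uw, g_3 = vw.

Reduce p = -uv + 2u - v - 3 modulo G:
  leading term uv: subtract (-1)·g_1 from -uv + 2u - v - 3 → -3
  leading term 1: no divisor's leading term divides it; move -3 to the remainder.
  normal form = -3.
The normal form is nonzero, so p ∉ I. Since p minus its normal form lies in I, I + (p) = I + (r) where r = -3; decide whether this ideal is the whole ring.
Here r = -3 is a nonzero constant, hence a unit: 1 ∈ I + (p), the Gröbner basis of I + (p) is {1}, and the enlarged system has no common solution — adjoining p is inconsistent.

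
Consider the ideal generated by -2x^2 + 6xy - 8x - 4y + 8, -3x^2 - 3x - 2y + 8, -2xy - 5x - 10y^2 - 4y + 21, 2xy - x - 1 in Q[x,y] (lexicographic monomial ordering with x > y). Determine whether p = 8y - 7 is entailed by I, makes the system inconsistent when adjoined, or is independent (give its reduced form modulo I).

Adjoining 8y - 7 makes the ideal the whole ring: the system is inconsistent.

First compute the reduced Gröbner basis of I by Buchberger's algorithm.
f_1 = -2x^2 + 6xy - 8x - 4y + 8, LT = x^2.
f_2 = -3x^2 - 3x - 2y + 8, LT = x^2.
f_3 = -2xy - 5x - 10y^2 - 4y + 21, LT = xy.
f_4 = 2xy - x - 1, LT = xy.

S(f_1,f_2): lcm = x^2. S = -3xy + 3x + 4/3y - 4/3.
  reduce S modulo (f_1, f_2, f_3, f_4):
  remainder 21/2x + 15y^2 + 22/3y - 197/6 ≠ 0; add h_5 = 21/2x + 15y^2 + 22/3y - 197/6 to the basis.

S(f_1,f_3): lcm = x^2y. S = -5/2x^2 - 8xy^2 + 2xy + 21/2x + 2y^2 - 4y.
  reduce S modulo (f_1, f_2, f_3, f_4, h_5):
  remainder 40y^3 - 32y^2 - 101y + 93 ≠ 0; add h_6 = 40y^3 - 32y^2 - 101y + 93 to the basis.

S(f_1,f_4): lcm = x^2y. S = 1/2x^2 - 3xy^2 + 4xy + 1/2x + 2y^2 - 4y.
  reduce S modulo (f_1, f_2, f_3, f_4, h_5, h_6):
  remainder 25/7y^2 - 443/504y - 1357/504 ≠ 0; add h_7 = 25/7y^2 - 443/504y - 1357/504 to the basis.

S(f_2,f_3): lcm = x^2y. S = -5/2x^2 - 5xy^2 - xy + 21/2x + 2/3y^2 - 8/3y.
  reduce S modulo (f_1, f_2, f_3, f_4, h_5, h_6, h_7):
  remainder -2323/675y + 2323/675 ≠ 0; add h_8 = -2323/675y + 2323/675 to the basis.

The other S-polynomials (S(f_2,f_4), S(f_3,f_4), S(f_1,h_5), S(f_2,h_5), S(f_3,h_5), S(f_4,h_5), S(f_1,h_6), S(f_2,h_6), S(f_3,h_6), S(f_4,h_6), S(h_5,h_6), S(f_1,h_7), S(f_2,h_7), S(f_3,h_7), S(f_4,h_7), S(h_5,h_7), S(h_6,h_7), S(f_1,h_8), S(f_2,h_8), S(f_3,h_8), S(f_4,h_8), S(h_5,h_8), S(h_6,h_8), S(h_7,h_8)) all reduce to 0 modulo the current basis, so we have a Gröbner basis.
Inter-reduce: drop elements whose leading term is divisible by another's, tail-reduce, and make monic.
Reduced Gröbner basis: {x - 1, y - 1}.
Label its elements g_1 = x - 1, g_2 = y - 1.

Reduce p = 8y - 7 modulo G:
  leading term y: subtract (8)·g_2 from 8y - 7 → 1
  leading term 1: no divisor's leading term divides it; move 1 to the remainder.
  normal form = 1.
The normal form is nonzero, so p ∉ I. Since p minus its normal form lies in I, I + (p) = I + (r) where r = 1; decide whether this ideal is the whole ring.
Here r = 1 is a nonzero constant, hence a unit: 1 ∈ I + (p), the Gröbner basis of I + (p) is {1}, and the enlarged system has no common solution — adjoining p is inconsistent.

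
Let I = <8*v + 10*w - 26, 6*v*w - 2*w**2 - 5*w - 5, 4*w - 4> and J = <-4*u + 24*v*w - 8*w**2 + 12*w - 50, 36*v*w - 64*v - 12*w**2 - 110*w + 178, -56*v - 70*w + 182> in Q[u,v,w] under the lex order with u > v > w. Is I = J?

For a fixed monomial order, each ideal has a unique reduced Gröbner basis; comparing bases decides equality.
Buchberger on the first generating set:
f_1 = 8*v + 10*w - 26, LT = v.
f_2 = 6*v*w - 2*w**2 - 5*w - 5, LT = v*w.
f_3 = 4*w - 4, LT = w.

The S-polynomials (S(f_1,f_2), S(f_1,f_3), S(f_2,f_3)) all reduce to 0 modulo the current basis, so we have a Gröbner basis.
Inter-reduce: drop elements whose leading term is divisible by another's, tail-reduce, and make monic.
Reduced Gröbner basis: {v - 2, w - 1}.

Buchberger on the second generating set:
h_1 = -4*u + 24*v*w - 8*w**2 + 12*w - 50, LT = u.
h_2 = 36*v*w - 64*v - 12*w**2 - 110*w + 178, LT = v*w.
h_3 = -56*v - 70*w + 182, LT = v.

S(h_2,h_3): lcm = v*w. S = -16/9*v - 19/12*w**2 + 7/36*w + 89/18.
  leading term v: subtract (2/63)·h_3 from -16/9*v - 19/12*w**2 + 7/36*w + 89/18 → -19/12*w**2 + 29/12*w - 5/6
  leading term w**2: no divisor's leading term divides it; move -19/12*w**2 to the remainder.
  leading term w: no divisor's leading term divides it; move 29/12*w to the remainder.
  leading term 1: no divisor's leading term divides it; move -5/6 to the remainder.
  remainder -19/12*w**2 + 29/12*w - 5/6 ≠ 0; add k_4 = -19/12*w**2 + 29/12*w - 5/6 to the basis.

The other S-polynomials (S(h_1,h_2), S(h_1,h_3), S(h_1,k_4), S(h_2,k_4), S(h_3,k_4)) all reduce to 0 modulo the current basis, so we have a Gröbner basis.
Inter-reduce: drop elements whose leading term is divisible by another's, tail-reduce, and make monic.
Reduced Gröbner basis: {u - 8*w + 15/2, v + 5/4*w - 13/4, w**2 - 29/19*w + 10/19}.

Since the reduced bases disagree, the two ideals are not the same.

No, the ideals differ.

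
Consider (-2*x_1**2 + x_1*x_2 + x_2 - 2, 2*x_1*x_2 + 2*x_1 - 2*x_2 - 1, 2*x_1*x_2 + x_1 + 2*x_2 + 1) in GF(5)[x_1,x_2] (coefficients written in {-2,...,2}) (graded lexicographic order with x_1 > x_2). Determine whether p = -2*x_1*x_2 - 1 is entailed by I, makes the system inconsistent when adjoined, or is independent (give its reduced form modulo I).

Adjoining -2*x_1*x_2 - 1 makes the ideal the whole ring: the system is inconsistent.

First compute the reduced Gröbner basis of I by Buchberger's algorithm.
f_1 = -2*x_1**2 + x_1*x_2 + x_2 - 2, LT = x_1**2.
f_2 = 2*x_1*x_2 + 2*x_1 - 2*x_2 - 1, LT = x_1*x_2.
f_3 = 2*x_1*x_2 + x_1 + 2*x_2 + 1, LT = x_1*x_2.

S(f_1,f_2): lcm = x_1**2*x_2. S = 2*x_1*x_2**2 - x_1**2 + x_1*x_2 + 2*x_2**2 - 2*x_1 + x_2.
  leading term x_1*x_2**2: subtract (x_2)·f_2 from 2*x_1*x_2**2 - x_1**2 + x_1*x_2 + 2*x_2**2 - 2*x_1 + x_2 → -x_1**2 - x_1*x_2 - x_2**2 - 2*x_1 + 2*x_2
  leading term x_1**2: subtract (-2)·f_1 from -x_1**2 - x_1*x_2 - x_2**2 - 2*x_1 + 2*x_2 → x_1*x_2 - x_2**2 - 2*x_1 - x_2 + 1
  leading term x_1*x_2: subtract (-2)·f_2 from x_1*x_2 - x_2**2 - 2*x_1 - x_2 + 1 → -x_2**2 + 2*x_1 - 1
  leading term x_2**2: no divisor's leading term divides it; move -x_2**2 to the remainder.
  leading term x_1: no divisor's leading term divides it; move 2*x_1 to the remainder.
  leading term 1: no divisor's leading term divides it; move -1 to the remainder.
  remainder -x_2**2 + 2*x_1 - 1 ≠ 0; add h_4 = -x_2**2 + 2*x_1 - 1 to the basis.

S(f_1,f_3): lcm = x_1**2*x_2. S = 2*x_1*x_2**2 + 2*x_1**2 - x_1*x_2 + 2*x_2**2 + 2*x_1 + x_2.
  leading term x_1*x_2**2: subtract (x_2)·f_2 from 2*x_1*x_2**2 + 2*x_1**2 - x_1*x_2 + 2*x_2**2 + 2*x_1 + x_2 → 2*x_1**2 + 2*x_1*x_2 - x_2**2 + 2*x_1 + 2*x_2
  leading term x_1**2: subtract (-1)·f_1 from 2*x_1**2 + 2*x_1*x_2 - x_2**2 + 2*x_1 + 2*x_2 → -2*x_1*x_2 - x_2**2 + 2*x_1 - 2*x_2 - 2
  leading term x_1*x_2: subtract (-1)·f_2 from -2*x_1*x_2 - x_2**2 + 2*x_1 - 2*x_2 - 2 → -x_2**2 - x_1 + x_2 + 2
  leading term x_2**2: subtract (1)·h_4 from -x_2**2 - x_1 + x_2 + 2 → 2*x_1 + x_2 - 2
  leading term x_1: no divisor's leading term divides it; move 2*x_1 to the remainder.
  leading term x_2: no divisor's leading term divides it; move x_2 to the remainder.
  leading term 1: no divisor's leading term divides it; move -2 to the remainder.
  remainder 2*x_1 + x_2 - 2 ≠ 0; add h_5 = 2*x_1 + x_2 - 2 to the basis.

S(f_2,f_3): lcm = x_1*x_2. S = -2*x_1 - 2*x_2 - 1.
  leading term x_1: subtract (-1)·h_5 from -2*x_1 - 2*x_2 - 1 → -x_2 + 2
  leading term x_2: no divisor's leading term divides it; move -x_2 to the remainder.
  leading term 1: no divisor's leading term divides it; move 2 to the remainder.
  remainder -x_2 + 2 ≠ 0; add h_6 = -x_2 + 2 to the basis.

The other S-polynomials (S(f_1,h_4), S(f_2,h_4), S(f_3,h_4), S(f_1,h_5), S(f_2,h_5), S(f_3,h_5), S(h_4,h_5), S(f_1,h_6), S(f_2,h_6), S(f_3,h_6), S(h_4,h_6), S(h_5,h_6)) all reduce to 0 modulo the current basis, so we have a Gröbner basis.
Inter-reduce: drop elements whose leading term is divisible by another's, tail-reduce, and make monic.
Reduced Gröbner basis: {x_1, x_2 - 2}.
Label its elements g_1 = x_1, g_2 = x_2 - 2.

Reduce p = -2*x_1*x_2 - 1 modulo G:
  leading term x_1*x_2: subtract (-2*x_2)·g_1 from -2*x_1*x_2 - 1 → -1
  leading term 1: no divisor's leading term divides it; move -1 to the remainder.
  normal form = -1.
The normal form is nonzero, so p ∉ I. Since p minus its normal form lies in I, I + (p) = I + (r) where r = -1; decide whether this ideal is the whole ring.
Here r = -1 is a nonzero constant, hence a unit: 1 ∈ I + (p), the Gröbner basis of I + (p) is {1}, and the enlarged system has no common solution — adjoining p is inconsistent.

The remainder on division by a Gröbner basis is unique — it is the normal form.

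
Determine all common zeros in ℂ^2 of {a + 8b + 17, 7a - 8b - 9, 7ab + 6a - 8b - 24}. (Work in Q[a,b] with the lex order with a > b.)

{(-1, -2)}

Compute a lex Gröbner basis by Buchberger's algorithm.
f_1 = a + 8b + 17, LT = a.
f_2 = 7a - 8b - 9, LT = a.
f_3 = 7ab + 6a - 8b - 24, LT = ab.

S(f_1,f_2): lcm = a. S = 64/7b + 128/7.
  leading term b: no divisor's leading term divides it; move 64/7b to the remainder.
  leading term 1: no divisor's leading term divides it; move 128/7 to the remainder.
  remainder 64/7b + 128/7 ≠ 0; add h_4 = 64/7b + 128/7 to the basis.

The other S-polynomials (S(f_1,f_3), S(f_2,f_3), S(f_1,h_4), S(f_2,h_4), S(f_3,h_4)) all reduce to 0 modulo the current basis, so we have a Gröbner basis.
Inter-reduce: drop elements whose leading term is divisible by another's, tail-reduce, and make monic.
Reduced Gröbner basis: {a + 1, b + 2}.

From the last basis element, b + 2 = 0, so b takes values in {-2}. Each choice, substituted upward through the basis, yields the corresponding point(s) of the solution set.
  b = -2: the earlier basis element becomes a + 1 = 0, giving a = -1 — point (-1, -2).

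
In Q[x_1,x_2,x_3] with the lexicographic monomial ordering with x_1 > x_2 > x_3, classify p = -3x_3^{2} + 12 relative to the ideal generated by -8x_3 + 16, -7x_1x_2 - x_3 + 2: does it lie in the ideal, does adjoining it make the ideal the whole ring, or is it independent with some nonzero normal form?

First compute the reduced Gröbner basis of I by Buchberger's algorithm.
f_1 = -8x_3 + 16, LT = x_3.
f_2 = -7x_1x_2 - x_3 + 2, LT = x_1x_2.

The S-polynomials (S(f_1,f_2)) all reduce to 0 modulo the current basis, so we have a Gröbner basis.
Inter-reduce: drop elements whose leading term is divisible by another's, tail-reduce, and make monic.
Reduced Gröbner basis: {x_1x_2, x_3 - 2}.
Label its elements g_1 = x_1x_2, g_2 = x_3 - 2.

Reduce p = -3x_3^{2} + 12 modulo G:
  leading term x_3^{2}: subtract (-3x_3)·g_2 from -3x_3^{2} + 12 → -6x_3 + 12
  leading term x_3: subtract (-6)·g_2 from -6x_3 + 12 → 0
  normal form = 0.
Since the normal form is 0, p ∈ I.

Ideal membership is decidable via reduction modulo a Gröbner basis.

-3x_3^{2} + 12 lies in I (it reduces to 0).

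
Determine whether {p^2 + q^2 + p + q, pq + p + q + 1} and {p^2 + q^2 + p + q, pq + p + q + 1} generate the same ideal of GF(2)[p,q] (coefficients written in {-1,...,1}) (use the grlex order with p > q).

Yes, the ideals are equal.

Two ideals are equal iff their reduced Gröbner bases coincide (the reduced basis is unique for a fixed ordering).
Buchberger on the first generating set:
f_1 = p^2 + q^2 + p + q, LT = p^2.
f_2 = pq + p + q + 1, LT = pq.

S(f_1,f_2): lcm = p^2q. S = q^3 + p^2 + q^2 + p.
  reduce S modulo (f_1, f_2):
  remainder q^3 + q ≠ 0; add g_3 = q^3 + q to the basis.

The other S-polynomials (S(f_1,g_3), S(f_2,g_3)) all reduce to 0 modulo the current basis, so we have a Gröbner basis.
Inter-reduce: drop elements whose leading term is divisible by another's, tail-reduce, and make monic.
Reduced Gröbner basis: {q^3 + q, p^2 + q^2 + p + q, pq + p + q + 1}.

Buchberger on the second generating set:
h_1 = p^2 + q^2 + p + q, LT = p^2.
h_2 = pq + p + q + 1, LT = pq.

S(h_1,h_2): lcm = p^2q. S = q^3 + p^2 + q^2 + p.
  reduce S modulo (h_1, h_2):
  remainder q^3 + q ≠ 0; add k_3 = q^3 + q to the basis.

The other S-polynomials (S(h_1,k_3), S(h_2,k_3)) all reduce to 0 modulo the current basis, so we have a Gröbner basis.
Inter-reduce: drop elements whose leading term is divisible by another's, tail-reduce, and make monic.
Reduced Gröbner basis: {q^3 + q, p^2 + q^2 + p + q, pq + p + q + 1}.

These coincide, so the ideals are equal.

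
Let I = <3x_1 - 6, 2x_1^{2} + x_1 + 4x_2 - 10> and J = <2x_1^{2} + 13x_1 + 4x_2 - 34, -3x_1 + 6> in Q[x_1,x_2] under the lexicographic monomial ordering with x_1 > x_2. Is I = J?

Two ideals are equal iff their reduced Gröbner bases coincide (the reduced basis is unique for a fixed ordering).
Buchberger on the first generating set:
f_1 = 3x_1 - 6, LT = x_1.
f_2 = 2x_1^{2} + x_1 + 4x_2 - 10, LT = x_1^{2}.

S(f_1,f_2): lcm = x_1^{2}. S = -\tfrac{5}{2}x_1 - 2x_2 + 5.
  leading term x_1: subtract (-\tfrac{5}{6})·f_1 from -\tfrac{5}{2}x_1 - 2x_2 + 5 → -2x_2
  leading term x_2: no divisor's leading term divides it; move -2x_2 to the remainder.
  remainder -2x_2 ≠ 0; add g_3 = -2x_2 to the basis.

The other S-polynomials (S(f_1,g_3), S(f_2,g_3)) all reduce to 0 modulo the current basis, so we have a Gröbner basis.
Inter-reduce: drop elements whose leading term is divisible by another's, tail-reduce, and make monic.
Reduced Gröbner basis: {x_1 - 2, x_2}.

Buchberger on the second generating set:
h_1 = 2x_1^{2} + 13x_1 + 4x_2 - 34, LT = x_1^{2}.
h_2 = -3x_1 + 6, LT = x_1.

S(h_1,h_2): lcm = x_1^{2}. S = \tfrac{17}{2}x_1 + 2x_2 - 17.
  leading term x_1: subtract (-\tfrac{17}{6})·h_2 from \tfrac{17}{2}x_1 + 2x_2 - 17 → 2x_2
  leading term x_2: no divisor's leading term divides it; move 2x_2 to the remainder.
  remainder 2x_2 ≠ 0; add k_3 = 2x_2 to the basis.

The other S-polynomials (S(h_1,k_3), S(h_2,k_3)) all reduce to 0 modulo the current basis, so we have a Gröbner basis.
Inter-reduce: drop elements whose leading term is divisible by another's, tail-reduce, and make monic.
Reduced Gröbner basis: {x_1 - 2, x_2}.

Same reduced basis, so the two generating sets span the same ideal.

Yes, the ideals are equal.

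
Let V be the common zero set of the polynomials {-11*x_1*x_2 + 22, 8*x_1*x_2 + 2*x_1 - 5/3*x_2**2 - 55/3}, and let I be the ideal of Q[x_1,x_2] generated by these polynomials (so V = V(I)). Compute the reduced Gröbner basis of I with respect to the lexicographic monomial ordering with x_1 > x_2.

f_1 = -11*x_1*x_2 + 22, LT = x_1*x_2.
f_2 = 8*x_1*x_2 + 2*x_1 - 5/3*x_2**2 - 55/3, LT = x_1*x_2.

S(f_1,f_2): lcm = x_1*x_2. S = -1/4*x_1 + 5/24*x_2**2 + 7/24.
  leading term x_1: no divisor's leading term divides it; move -1/4*x_1 to the remainder.
  leading term x_2**2: no divisor's leading term divides it; move 5/24*x_2**2 to the remainder.
  leading term 1: no divisor's leading term divides it; move 7/24 to the remainder.
  remainder -1/4*x_1 + 5/24*x_2**2 + 7/24 ≠ 0; add g_3 = -1/4*x_1 + 5/24*x_2**2 + 7/24 to the basis.

S(f_1,g_3): lcm = x_1*x_2. S = 5/6*x_2**3 + 7/6*x_2 - 2.
  leading term x_2**3: no divisor's leading term divides it; move 5/6*x_2**3 to the remainder.
  leading term x_2: no divisor's leading term divides it; move 7/6*x_2 to the remainder.
  leading term 1: no divisor's leading term divides it; move -2 to the remainder.
  remainder 5/6*x_2**3 + 7/6*x_2 - 2 ≠ 0; add g_4 = 5/6*x_2**3 + 7/6*x_2 - 2 to the basis.

The other S-polynomials (S(f_2,g_3), S(f_1,g_4), S(f_2,g_4), S(g_3,g_4)) all reduce to 0 modulo the current basis, so we have a Gröbner basis.
Inter-reduce: drop elements whose leading term is divisible by another's, tail-reduce, and make monic.

G = {x_1 - 5/6*x_2**2 - 7/6, x_2**3 + 7/5*x_2 - 12/5}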